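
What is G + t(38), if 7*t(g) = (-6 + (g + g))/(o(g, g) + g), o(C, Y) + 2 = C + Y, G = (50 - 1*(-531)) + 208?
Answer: 44189/56 ≈ 789.09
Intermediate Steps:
G = 789 (G = (50 + 531) + 208 = 581 + 208 = 789)
o(C, Y) = -2 + C + Y (o(C, Y) = -2 + (C + Y) = -2 + C + Y)
t(g) = (-6 + 2*g)/(7*(-2 + 3*g)) (t(g) = ((-6 + (g + g))/((-2 + g + g) + g))/7 = ((-6 + 2*g)/((-2 + 2*g) + g))/7 = ((-6 + 2*g)/(-2 + 3*g))/7 = (-6 + 2*g)/(7*(-2 + 3*g)))
G + t(38) = 789 + 2*(-3 + 38)/(7*(-2 + 3*38)) = 789 + (2/7)*35/(-2 + 114) = 789 + (2/7)*35/112 = 789 + (2/7)*(1/112)*35 = 789 + 5/56 = 44189/56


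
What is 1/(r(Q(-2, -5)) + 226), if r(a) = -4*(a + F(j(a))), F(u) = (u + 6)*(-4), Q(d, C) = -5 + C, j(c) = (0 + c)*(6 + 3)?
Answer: -1/1078 ≈ -0.00092764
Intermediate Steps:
j(c) = 9*c (j(c) = c*9 = 9*c)
F(u) = -24 - 4*u (F(u) = (6 + u)*(-4) = -24 - 4*u)
r(a) = 96 + 140*a (r(a) = -4*(a + (-24 - 36*a)) = -4*(-24 - 35*a) = 96 + 140*a)
1/(r(Q(-2, -5)) + 226) = 1/((96 + 140*(-5 - 5)) + 226) = 1/((96 + 140*(-10)) + 226) = 1/((96 - 1400) + 226) = 1/(-1304 + 226) = 1/(-1078) = -1/1078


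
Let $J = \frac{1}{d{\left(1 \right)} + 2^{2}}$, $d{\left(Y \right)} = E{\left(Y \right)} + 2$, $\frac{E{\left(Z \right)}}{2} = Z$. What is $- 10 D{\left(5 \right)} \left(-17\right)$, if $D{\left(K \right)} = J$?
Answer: $\frac{85}{4} \approx 21.25$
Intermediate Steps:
$E{\left(Z \right)} = 2 Z$
$d{\left(Y \right)} = 2 + 2 Y$ ($d{\left(Y \right)} = 2 Y + 2 = 2 + 2 Y$)
$J = \frac{1}{8}$ ($J = \frac{1}{\left(2 + 2 \cdot 1\right) + 2^{2}} = \frac{1}{\left(2 + 2\right) + 4} = \frac{1}{4 + 4} = \frac{1}{8} \approx 0.125$)
$D{\left(K \right)} = \frac{1}{8}$
$- 10 D{\left(5 \right)} \left(-17\right) = \left(-10\right) \frac{1}{8} \left(-17\right) = \left(- \frac{5}{4}\right) \left(-17\right) = \frac{85}{4}$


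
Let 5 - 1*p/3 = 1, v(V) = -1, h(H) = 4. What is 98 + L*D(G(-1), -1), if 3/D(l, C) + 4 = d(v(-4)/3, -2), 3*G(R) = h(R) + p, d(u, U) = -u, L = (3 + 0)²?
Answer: 997/11 ≈ 90.636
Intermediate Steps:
p = 12 (p = 15 - 3*1 = 15 - 3 = 12)
L = 9 (L = 3² = 9)
G(R) = 16/3 (G(R) = (4 + 12)/3 = (⅓)*16 = 16/3)
D(l, C) = -9/11 (D(l, C) = 3/(-4 - (-1)/3) = 3/(-4 - 1*(-⅓)) = 3/(-4 + ⅓) = 3/(-11/3) = 3*(-3/11) = -9/11)
98 + L*D(G(-1), -1) = 98 + 9*(-9/11) = 98 - 81/11 = 997/11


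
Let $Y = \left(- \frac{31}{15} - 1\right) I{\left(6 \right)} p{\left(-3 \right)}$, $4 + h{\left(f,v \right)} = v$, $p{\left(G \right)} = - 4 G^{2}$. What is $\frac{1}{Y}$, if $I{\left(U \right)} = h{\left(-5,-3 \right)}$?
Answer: $- \frac{5}{3864} \approx -0.001294$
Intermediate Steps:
$h{\left(f,v \right)} = -4 + v$
$I{\left(U \right)} = -7$ ($I{\left(U \right)} = -4 - 3 = -7$)
$Y = - \frac{3864}{5}$ ($Y = \left(- \frac{31}{15} - 1\right) \left(-7\right) \left(- 4 \left(-3\right)^{2}\right) = \left(\left(-31\right) \frac{1}{15} - 1\right) \left(-7\right) \left(\left(-4\right) 9\right) = \left(- \frac{31}{15} - 1\right) \left(-7\right) \left(-36\right) = \left(- \frac{46}{15}\right) \left(-7\right) \left(-36\right) = \frac{322}{15} \left(-36\right) = - \frac{3864}{5} \approx -772.8$)
$\frac{1}{Y} = \frac{1}{- \frac{3864}{5}} = - \frac{5}{3864}$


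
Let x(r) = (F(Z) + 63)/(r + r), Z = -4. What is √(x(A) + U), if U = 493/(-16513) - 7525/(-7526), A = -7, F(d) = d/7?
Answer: 6*I*√7637376013395/8876917 ≈ 1.8679*I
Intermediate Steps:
F(d) = d/7 (F(d) = d*(⅐) = d/7)
U = 120550007/124276838 (U = 493*(-1/16513) - 7525*(-1/7526) = -493/16513 + 7525/7526 = 120550007/124276838 ≈ 0.97001)
x(r) = 437/(14*r) (x(r) = ((⅐)*(-4) + 63)/(r + r) = (-4/7 + 63)/((2*r)) = 437*(1/(2*r))/7 = 437/(14*r))
√(x(A) + U) = √((437/14)/(-7) + 120550007/124276838) = √((437/14)*(-⅐) + 120550007/124276838) = √(-437/98 + 120550007/124276838) = √(-216811620/62138419) = 6*I*√7637376013395/8876917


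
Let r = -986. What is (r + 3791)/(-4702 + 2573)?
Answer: -2805/2129 ≈ -1.3175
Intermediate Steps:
(r + 3791)/(-4702 + 2573) = (-986 + 3791)/(-4702 + 2573) = 2805/(-2129) = 2805*(-1/2129) = -2805/2129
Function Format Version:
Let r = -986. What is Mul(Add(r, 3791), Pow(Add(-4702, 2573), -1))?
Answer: Rational(-2805, 2129) ≈ -1.3175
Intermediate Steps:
Mul(Add(r, 3791), Pow(Add(-4702, 2573), -1)) = Mul(Add(-986, 3791), Pow(Add(-4702, 2573), -1)) = Mul(2805, Pow(-2129, -1)) = Mul(2805, Rational(-1, 2129)) = Rational(-2805, 2129)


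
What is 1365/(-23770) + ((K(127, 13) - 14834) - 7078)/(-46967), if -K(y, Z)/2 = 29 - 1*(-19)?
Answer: 91804041/223281118 ≈ 0.41116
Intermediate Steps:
K(y, Z) = -96 (K(y, Z) = -2*(29 - 1*(-19)) = -2*(29 + 19) = -2*48 = -96)
1365/(-23770) + ((K(127, 13) - 14834) - 7078)/(-46967) = 1365/(-23770) + ((-96 - 14834) - 7078)/(-46967) = 1365*(-1/23770) + (-14930 - 7078)*(-1/46967) = -273/4754 - 22008*(-1/46967) = -273/4754 + 22008/46967 = 91804041/223281118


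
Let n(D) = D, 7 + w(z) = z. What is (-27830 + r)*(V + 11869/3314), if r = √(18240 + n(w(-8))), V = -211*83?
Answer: 1607035969035/3314 ≈ 4.8492e+8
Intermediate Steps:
w(z) = -7 + z
V = -17513
r = 135 (r = √(18240 + (-7 - 8)) = √(18240 - 15) = √18225 = 135)
(-27830 + r)*(V + 11869/3314) = (-27830 + 135)*(-17513 + 11869/3314) = -27695*(-17513 + 11869*(1/3314)) = -27695*(-17513 + 11869/3314) = -27695*(-58026213/3314) = 1607035969035/3314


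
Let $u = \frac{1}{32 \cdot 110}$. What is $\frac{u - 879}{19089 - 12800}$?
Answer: $- \frac{3094079}{22137280} \approx -0.13977$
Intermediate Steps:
$u = \frac{1}{3520} \approx 0.00028409$
$\frac{u - 879}{19089 - 12800} = \frac{\frac{1}{3520} - 879}{19089 - 12800} = - \frac{3094079}{3520 \cdot 6289} = \left(- \frac{3094079}{3520}\right) \frac{1}{6289} = - \frac{3094079}{22137280}$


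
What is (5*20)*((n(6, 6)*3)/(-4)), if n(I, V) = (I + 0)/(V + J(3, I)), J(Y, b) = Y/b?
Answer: -900/13 ≈ -69.231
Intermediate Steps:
n(I, V) = I/(V + 3/I) (n(I, V) = (I + 0)/(V + 3/I) = I/(V + 3/I))
(5*20)*((n(6, 6)*3)/(-4)) = (5*20)*(((6²/(3 + 6*6))*3)/(-4)) = 100*(((36/(3 + 36))*3)*(-¼)) = 100*(((36/39)*3)*(-¼)) = 100*(((36*(1/39))*3)*(-¼)) = 100*(((12/13)*3)*(-¼)) = 100*((36/13)*(-¼)) = 100*(-9/13) = -900/13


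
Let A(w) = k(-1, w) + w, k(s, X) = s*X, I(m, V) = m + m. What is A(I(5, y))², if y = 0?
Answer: 0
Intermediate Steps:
I(m, V) = 2*m
k(s, X) = X*s
A(w) = 0 (A(w) = w*(-1) + w = -w + w = 0)
A(I(5, y))² = 0² = 0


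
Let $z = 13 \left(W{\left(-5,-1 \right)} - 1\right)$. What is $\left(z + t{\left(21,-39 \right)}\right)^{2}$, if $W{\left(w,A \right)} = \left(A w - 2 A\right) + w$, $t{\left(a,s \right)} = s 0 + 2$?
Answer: $225$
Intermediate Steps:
$t{\left(a,s \right)} = 2$ ($t{\left(a,s \right)} = 0 + 2 = 2$)
$W{\left(w,A \right)} = w - 2 A + A w$ ($W{\left(w,A \right)} = \left(- 2 A + A w\right) + w = w - 2 A + A w$)
$z = 13$ ($z = 13 \left(\left(-5 - -2 - -5\right) - 1\right) = 13 \left(\left(-5 + 2 + 5\right) - 1\right) = 13 \left(2 - 1\right) = 13 \cdot 1 = 13$)
$\left(z + t{\left(21,-39 \right)}\right)^{2} = \left(13 + 2\right)^{2} = 15^{2} = 225$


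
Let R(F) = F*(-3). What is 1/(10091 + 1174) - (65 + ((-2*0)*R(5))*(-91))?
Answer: -732224/11265 ≈ -65.000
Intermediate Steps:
R(F) = -3*F
1/(10091 + 1174) - (65 + ((-2*0)*R(5))*(-91)) = 1/(10091 + 1174) - (65 + ((-2*0)*(-3*5))*(-91)) = 1/11265 - (65 + (0*(-15))*(-91)) = 1/11265 - (65 + 0*(-91)) = 1/11265 - (65 + 0) = 1/11265 - 1*65 = 1/11265 - 65 = -732224/11265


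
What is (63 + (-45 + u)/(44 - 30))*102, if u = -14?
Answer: 41973/7 ≈ 5996.1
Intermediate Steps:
(63 + (-45 + u)/(44 - 30))*102 = (63 + (-45 - 14)/(44 - 30))*102 = (63 - 59/14)*102 = (823/14)*102 = 41973/7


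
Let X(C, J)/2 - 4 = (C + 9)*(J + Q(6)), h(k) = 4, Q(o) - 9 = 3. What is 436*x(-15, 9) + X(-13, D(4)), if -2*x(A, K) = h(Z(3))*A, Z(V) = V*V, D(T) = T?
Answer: 12960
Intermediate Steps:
Q(o) = 12 (Q(o) = 9 + 3 = 12)
Z(V) = V²
X(C, J) = 8 + 2*(9 + C)*(12 + J) (X(C, J) = 8 + 2*((C + 9)*(J + 12)) = 8 + 2*((9 + C)*(12 + J)) = 8 + 2*(9 + C)*(12 + J))
x(A, K) = -2*A
436*x(-15, 9) + X(-13, D(4)) = 436*(-2*(-15)) + (224 + 18*4 + 24*(-13) + 2*(-13)*4) = 436*30 + (224 + 72 - 312 - 104) = 13080 - 120 = 12960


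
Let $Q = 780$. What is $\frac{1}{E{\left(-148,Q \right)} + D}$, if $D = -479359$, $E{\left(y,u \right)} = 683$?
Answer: $- \frac{1}{478676} \approx -2.0891 \cdot 10^{-6}$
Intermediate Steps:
$\frac{1}{E{\left(-148,Q \right)} + D} = \frac{1}{683 - 479359} = \frac{1}{-478676} = - \frac{1}{478676}$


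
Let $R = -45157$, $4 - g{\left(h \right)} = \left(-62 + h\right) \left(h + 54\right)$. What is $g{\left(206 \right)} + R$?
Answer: $-82593$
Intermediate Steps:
$g{\left(h \right)} = 4 - \left(-62 + h\right) \left(54 + h\right)$ ($g{\left(h \right)} = 4 - \left(-62 + h\right) \left(h + 54\right) = 4 - \left(-62 + h\right) \left(54 + h\right)$)
$g{\left(206 \right)} + R = \left(3352 - 206^{2} + 8 \cdot 206\right) - 45157 = \left(3352 - 42436 + 1648\right) - 45157 = -37436 - 45157 = -82593$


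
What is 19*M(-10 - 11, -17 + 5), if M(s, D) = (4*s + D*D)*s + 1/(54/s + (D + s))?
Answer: -5961193/249 ≈ -23941.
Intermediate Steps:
M(s, D) = 1/(D + s + 54/s) + s*(D**2 + 4*s) (M(s, D) = (4*s + D**2)*s + 1/(D + s + 54/s) = (D**2 + 4*s)*s + 1/(D + s + 54/s) = s*(D**2 + 4*s) + 1/(D + s + 54/s) = 1/(D + s + 54/s) + s*(D**2 + 4*s))
19*M(-10 - 11, -17 + 5) = 19*((-10 - 11)*(1 + 4*(-10 - 11)**3 + 54*(-17 + 5)**2 + 216*(-10 - 11) + (-10 - 11)*(-17 + 5)**3 + (-17 + 5)**2*(-10 - 11)**2 + 4*(-17 + 5)*(-10 - 11)**2)/(54 + (-10 - 11)**2 + (-17 + 5)*(-10 - 11))) = 19*(-21*(1 + 4*(-21)**3 + 54*(-12)**2 + 216*(-21) - 21*(-12)**3 + (-12)**2*(-21)**2 + 4*(-12)*(-21)**2)/(54 + (-21)**2 - 12*(-21))) = 19*(-21*(1 + 4*(-9261) + 54*144 - 4536 - 21*(-1728) + 144*441 + 4*(-12)*441)/(54 + 441 + 252)) = 19*(-21*(1 - 37044 + 7776 - 4536 + 36288 + 63504 - 21168)/747) = 19*(-21*1/747*44821) = 19*(-313747/249) = -5961193/249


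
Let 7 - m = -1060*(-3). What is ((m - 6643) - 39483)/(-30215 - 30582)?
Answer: 49299/60797 ≈ 0.81088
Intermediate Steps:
m = -3173 (m = 7 - (-1060)*(-3) = 7 - 1*3180 = 7 - 3180 = -3173)
((m - 6643) - 39483)/(-30215 - 30582) = ((-3173 - 6643) - 39483)/(-30215 - 30582) = (-9816 - 39483)/(-60797) = -49299*(-1/60797) = 49299/60797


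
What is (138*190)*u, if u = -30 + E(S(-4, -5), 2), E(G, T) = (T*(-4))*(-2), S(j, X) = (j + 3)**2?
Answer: -367080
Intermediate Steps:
S(j, X) = (3 + j)**2
E(G, T) = 8*T (E(G, T) = -4*T*(-2) = 8*T)
u = -14 (u = -30 + 8*2 = -30 + 16 = -14)
(138*190)*u = (138*190)*(-14) = 26220*(-14) = -367080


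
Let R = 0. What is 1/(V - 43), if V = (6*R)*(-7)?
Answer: -1/43 ≈ -0.023256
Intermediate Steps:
V = 0 (V = (6*0)*(-7) = 0*(-7) = 0)
1/(V - 43) = 1/(0 - 43) = 1/(-43) = -1/43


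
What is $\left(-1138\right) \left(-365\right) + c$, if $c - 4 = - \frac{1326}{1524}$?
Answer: $\frac{105504775}{254} \approx 4.1537 \cdot 10^{5}$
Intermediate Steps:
$c = \frac{795}{254}$ ($c = 4 - \frac{1326}{1524} = 4 - \frac{221}{254} = \frac{795}{254} \approx 3.1299$)
$\left(-1138\right) \left(-365\right) + c = \left(-1138\right) \left(-365\right) + \frac{795}{254} = 415370 + \frac{795}{254} = \frac{105504775}{254}$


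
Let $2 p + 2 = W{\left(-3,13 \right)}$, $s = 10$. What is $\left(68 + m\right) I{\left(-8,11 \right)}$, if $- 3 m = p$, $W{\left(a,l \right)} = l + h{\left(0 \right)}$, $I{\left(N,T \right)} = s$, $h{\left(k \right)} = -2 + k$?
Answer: $665$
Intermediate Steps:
$I{\left(N,T \right)} = 10$
$W{\left(a,l \right)} = -2 + l$ ($W{\left(a,l \right)} = l + \left(-2 + 0\right) = l - 2 = -2 + l$)
$p = \frac{9}{2}$ ($p = -1 + \frac{-2 + 13}{2} = -1 + \frac{1}{2} \cdot 11 = -1 + \frac{11}{2} = \frac{9}{2} \approx 4.5$)
$m = - \frac{3}{2}$ ($m = \left(- \frac{1}{3}\right) \frac{9}{2} = - \frac{3}{2} \approx -1.5$)
$\left(68 + m\right) I{\left(-8,11 \right)} = \left(68 - \frac{3}{2}\right) 10 = \frac{133}{2} \cdot 10 = 665$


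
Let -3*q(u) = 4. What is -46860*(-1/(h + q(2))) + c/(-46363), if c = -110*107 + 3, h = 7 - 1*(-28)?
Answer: 6518899007/4682663 ≈ 1392.1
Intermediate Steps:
q(u) = -4/3 (q(u) = -⅓*4 = -4/3)
h = 35 (h = 7 + 28 = 35)
c = -11767 (c = -11770 + 3 = -11767)
-46860*(-1/(h + q(2))) + c/(-46363) = -46860*(-1/(35 - 4/3)) - 11767/(-46363) = -46860/((-1*101/3)) - 11767*(-1/46363) = -46860/(-101/3) + 11767/46363 = -46860*(-3/101) + 11767/46363 = 140580/101 + 11767/46363 = 6518899007/4682663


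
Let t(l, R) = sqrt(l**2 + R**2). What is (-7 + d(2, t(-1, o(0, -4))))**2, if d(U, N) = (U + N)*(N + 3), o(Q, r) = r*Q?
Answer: 25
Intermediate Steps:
o(Q, r) = Q*r
t(l, R) = sqrt(R**2 + l**2)
d(U, N) = (3 + N)*(N + U) (d(U, N) = (N + U)*(3 + N) = (3 + N)*(N + U))
(-7 + d(2, t(-1, o(0, -4))))**2 = (-7 + ((sqrt((0*(-4))**2 + (-1)**2))**2 + 3*sqrt((0*(-4))**2 + (-1)**2) + 3*2 + sqrt((0*(-4))**2 + (-1)**2)*2))**2 = (-7 + ((sqrt(0**2 + 1))**2 + 3*sqrt(0**2 + 1) + 6 + sqrt(0**2 + 1)*2))**2 = (-7 + ((sqrt(0 + 1))**2 + 3*sqrt(0 + 1) + 6 + sqrt(0 + 1)*2))**2 = (-7 + ((sqrt(1))**2 + 3*sqrt(1) + 6 + sqrt(1)*2))**2 = (-7 + (1**2 + 3*1 + 6 + 1*2))**2 = (-7 + (1 + 3 + 6 + 2))**2 = (-7 + 12)**2 = 5**2 = 25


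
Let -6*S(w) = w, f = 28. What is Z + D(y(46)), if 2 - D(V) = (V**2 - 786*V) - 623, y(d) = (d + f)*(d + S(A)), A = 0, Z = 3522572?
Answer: -5388475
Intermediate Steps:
S(w) = -w/6
y(d) = d*(28 + d) (y(d) = (d + 28)*(d - 1/6*0) = (28 + d)*(d + 0) = (28 + d)*d = d*(28 + d))
D(V) = 625 - V**2 + 786*V (D(V) = 2 - ((V**2 - 786*V) - 623) = 2 - (-623 + V**2 - 786*V) = 2 + (623 - V**2 + 786*V) = 625 - V**2 + 786*V)
Z + D(y(46)) = 3522572 + (625 - (46*(28 + 46))**2 + 786*(46*(28 + 46))) = 3522572 + (625 - (46*74)**2 + 786*(46*74)) = 3522572 + (625 - 1*3404**2 + 786*3404) = 3522572 + (625 - 1*11587216 + 2675544) = 3522572 + (625 - 11587216 + 2675544) = 3522572 - 8911047 = -5388475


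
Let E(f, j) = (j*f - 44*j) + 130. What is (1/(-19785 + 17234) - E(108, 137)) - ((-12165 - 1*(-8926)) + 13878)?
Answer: -49838888/2551 ≈ -19537.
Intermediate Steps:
E(f, j) = 130 - 44*j + f*j (E(f, j) = (f*j - 44*j) + 130 = (-44*j + f*j) + 130 = 130 - 44*j + f*j)
(1/(-19785 + 17234) - E(108, 137)) - ((-12165 - 1*(-8926)) + 13878) = (1/(-19785 + 17234) - (130 - 44*137 + 108*137)) - ((-12165 - 1*(-8926)) + 13878) = (1/(-2551) - (130 - 6028 + 14796)) - ((-12165 + 8926) + 13878) = (-1/2551 - 1*8898) - (-3239 + 13878) = (-1/2551 - 8898) - 1*10639 = -22698799/2551 - 10639 = -49838888/2551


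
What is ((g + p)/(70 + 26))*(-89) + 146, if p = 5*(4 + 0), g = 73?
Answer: 1913/32 ≈ 59.781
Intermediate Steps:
p = 20 (p = 5*4 = 20)
((g + p)/(70 + 26))*(-89) + 146 = ((73 + 20)/(70 + 26))*(-89) + 146 = (93/96)*(-89) + 146 = (93*(1/96))*(-89) + 146 = (31/32)*(-89) + 146 = -2759/32 + 146 = 1913/32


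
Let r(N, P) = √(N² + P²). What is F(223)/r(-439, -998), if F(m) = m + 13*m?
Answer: 3122*√47549/237745 ≈ 2.8635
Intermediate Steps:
F(m) = 14*m
F(223)/r(-439, -998) = (14*223)/(√((-439)² + (-998)²)) = 3122/(√(192721 + 996004)) = 3122/(√1188725) = 3122/((5*√47549)) = 3122*(√47549/237745) = 3122*√47549/237745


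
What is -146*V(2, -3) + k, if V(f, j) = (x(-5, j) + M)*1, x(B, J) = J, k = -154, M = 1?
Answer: 138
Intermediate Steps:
V(f, j) = 1 + j (V(f, j) = (j + 1)*1 = (1 + j)*1 = 1 + j)
-146*V(2, -3) + k = -146*(1 - 3) - 154 = -146*(-2) - 154 = 292 - 154 = 138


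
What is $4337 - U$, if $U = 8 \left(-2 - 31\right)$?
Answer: $4601$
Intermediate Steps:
$U = -264$ ($U = 8 \left(-33\right) = -264$)
$4337 - U = 4337 - -264 = 4337 + 264 = 4601$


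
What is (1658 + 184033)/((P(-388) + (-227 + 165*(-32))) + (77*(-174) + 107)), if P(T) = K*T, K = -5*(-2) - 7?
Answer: -61897/6654 ≈ -9.3022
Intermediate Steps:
K = 3 (K = 10 - 7 = 3)
P(T) = 3*T
(1658 + 184033)/((P(-388) + (-227 + 165*(-32))) + (77*(-174) + 107)) = (1658 + 184033)/((3*(-388) + (-227 + 165*(-32))) + (77*(-174) + 107)) = 185691/((-1164 + (-227 - 5280)) + (-13398 + 107)) = 185691/((-1164 - 5507) - 13291) = 185691/(-6671 - 13291) = 185691/(-19962) = 185691*(-1/19962) = -61897/6654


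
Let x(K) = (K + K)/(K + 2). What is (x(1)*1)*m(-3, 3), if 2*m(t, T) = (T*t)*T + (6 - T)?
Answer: -8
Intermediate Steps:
m(t, T) = 3 - T/2 + t*T**2/2 (m(t, T) = ((T*t)*T + (6 - T))/2 = (t*T**2 + (6 - T))/2 = (6 - T + t*T**2)/2 = 3 - T/2 + t*T**2/2)
x(K) = 2*K/(2 + K) (x(K) = (2*K)/(2 + K) = 2*K/(2 + K))
(x(1)*1)*m(-3, 3) = ((2*1/(2 + 1))*1)*(3 - 1/2*3 + (1/2)*(-3)*3**2) = ((2*1/3)*1)*(3 - 3/2 + (1/2)*(-3)*9) = ((2*1*(1/3))*1)*(3 - 3/2 - 27/2) = ((2/3)*1)*(-12) = (2/3)*(-12) = -8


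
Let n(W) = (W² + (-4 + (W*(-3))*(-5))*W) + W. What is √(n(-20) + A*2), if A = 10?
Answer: 36*√5 ≈ 80.498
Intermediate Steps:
n(W) = W + W² + W*(-4 + 15*W) (n(W) = (W² + (-4 - 3*W*(-5))*W) + W = (W² + (-4 + 15*W)*W) + W = (W² + W*(-4 + 15*W)) + W = W + W² + W*(-4 + 15*W))
√(n(-20) + A*2) = √(-20*(-3 + 16*(-20)) + 10*2) = √(-20*(-3 - 320) + 20) = √(-20*(-323) + 20) = √(6460 + 20) = √6480 = 36*√5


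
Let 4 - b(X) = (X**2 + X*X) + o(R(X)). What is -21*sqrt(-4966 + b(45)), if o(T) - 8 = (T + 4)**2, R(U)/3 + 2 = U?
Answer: -21*I*sqrt(26709) ≈ -3432.0*I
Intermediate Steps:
R(U) = -6 + 3*U
o(T) = 8 + (4 + T)**2 (o(T) = 8 + (T + 4)**2 = 8 + (4 + T)**2)
b(X) = -4 - (-2 + 3*X)**2 - 2*X**2 (b(X) = 4 - ((X**2 + X*X) + (8 + (4 + (-6 + 3*X))**2)) = 4 - ((X**2 + X**2) + (8 + (-2 + 3*X)**2)) = 4 - (2*X**2 + (8 + (-2 + 3*X)**2)) = 4 - (8 + (-2 + 3*X)**2 + 2*X**2) = 4 + (-8 - (-2 + 3*X)**2 - 2*X**2) = -4 - (-2 + 3*X)**2 - 2*X**2)
-21*sqrt(-4966 + b(45)) = -21*sqrt(-4966 + (-8 - 11*45**2 + 12*45)) = -21*sqrt(-4966 + (-8 - 11*2025 + 540)) = -21*sqrt(-4966 + (-8 - 22275 + 540)) = -21*sqrt(-4966 - 21743) = -21*I*sqrt(26709)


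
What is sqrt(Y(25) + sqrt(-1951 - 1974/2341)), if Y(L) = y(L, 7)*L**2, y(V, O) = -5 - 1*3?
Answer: sqrt(-27401405000 + 2341*I*sqrt(10696649365))/2341 ≈ 0.31239 + 70.711*I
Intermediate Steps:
y(V, O) = -8 (y(V, O) = -5 - 3 = -8)
Y(L) = -8*L**2
sqrt(Y(25) + sqrt(-1951 - 1974/2341)) = sqrt(-8*25**2 + sqrt(-1951 - 1974/2341)) = sqrt(-8*625 + sqrt(-1951 - 1974*1/2341)) = sqrt(-5000 + sqrt(-1951 - 1974/2341)) = sqrt(-5000 + sqrt(-4569265/2341)) = sqrt(-5000 + I*sqrt(10696649365)/2341)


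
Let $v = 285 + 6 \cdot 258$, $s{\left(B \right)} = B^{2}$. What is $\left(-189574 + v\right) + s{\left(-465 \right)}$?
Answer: $28484$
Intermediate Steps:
$v = 1833$ ($v = 285 + 1548 = 1833$)
$\left(-189574 + v\right) + s{\left(-465 \right)} = \left(-189574 + 1833\right) + \left(-465\right)^{2} = -187741 + 216225 = 28484$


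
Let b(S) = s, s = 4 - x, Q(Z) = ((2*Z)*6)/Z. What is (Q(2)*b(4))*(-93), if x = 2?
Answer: -2232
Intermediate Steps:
Q(Z) = 12 (Q(Z) = (12*Z)/Z = 12)
s = 2 (s = 4 - 1*2 = 4 - 2 = 2)
b(S) = 2
(Q(2)*b(4))*(-93) = (12*2)*(-93) = 24*(-93) = -2232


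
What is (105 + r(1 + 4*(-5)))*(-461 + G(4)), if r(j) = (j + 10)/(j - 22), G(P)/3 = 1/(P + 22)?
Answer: -25847331/533 ≈ -48494.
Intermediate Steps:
G(P) = 3/(22 + P) (G(P) = 3/(P + 22) = 3/(22 + P))
r(j) = (10 + j)/(-22 + j)
(105 + r(1 + 4*(-5)))*(-461 + G(4)) = (105 + (10 + (1 + 4*(-5)))/(-22 + (1 + 4*(-5))))*(-461 + 3/(22 + 4)) = (105 + (10 + (1 - 20))/(-22 + (1 - 20)))*(-461 + 3/26) = (105 + (10 - 19)/(-22 - 19))*(-461 + 3*(1/26)) = (105 - 9/(-41))*(-461 + 3/26) = (105 - 1/41*(-9))*(-11983/26) = (105 + 9/41)*(-11983/26) = (4314/41)*(-11983/26) = -25847331/533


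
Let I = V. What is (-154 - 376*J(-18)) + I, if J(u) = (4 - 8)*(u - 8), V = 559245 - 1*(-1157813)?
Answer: 1677800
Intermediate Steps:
V = 1717058 (V = 559245 + 1157813 = 1717058)
J(u) = 32 - 4*u (J(u) = -4*(-8 + u) = 32 - 4*u)
I = 1717058
(-154 - 376*J(-18)) + I = (-154 - 376*(32 - 4*(-18))) + 1717058 = (-154 - 376*(32 + 72)) + 1717058 = (-154 - 376*104) + 1717058 = (-154 - 39104) + 1717058 = -39258 + 1717058 = 1677800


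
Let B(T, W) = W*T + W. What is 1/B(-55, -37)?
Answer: 1/1998 ≈ 0.00050050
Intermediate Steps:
B(T, W) = W + T*W (B(T, W) = T*W + W = W + T*W)
1/B(-55, -37) = 1/(-37*(1 - 55)) = 1/(-37*(-54)) = 1/1998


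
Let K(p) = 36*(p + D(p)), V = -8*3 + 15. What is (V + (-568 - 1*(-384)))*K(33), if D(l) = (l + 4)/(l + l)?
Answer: -2564970/11 ≈ -2.3318e+5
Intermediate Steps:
D(l) = (4 + l)/(2*l) (D(l) = (4 + l)/((2*l)) = (4 + l)*(1/(2*l)) = (4 + l)/(2*l))
V = -9 (V = -24 + 15 = -9)
K(p) = 36*p + 18*(4 + p)/p (K(p) = 36*(p + (4 + p)/(2*p)) = 36*p + 18*(4 + p)/p)
(V + (-568 - 1*(-384)))*K(33) = (-9 + (-568 - 1*(-384)))*(18 + 36*33 + 72/33) = (-9 + (-568 + 384))*(18 + 1188 + 72*(1/33)) = (-9 - 184)*(18 + 1188 + 24/11) = -193*13290/11 = -2564970/11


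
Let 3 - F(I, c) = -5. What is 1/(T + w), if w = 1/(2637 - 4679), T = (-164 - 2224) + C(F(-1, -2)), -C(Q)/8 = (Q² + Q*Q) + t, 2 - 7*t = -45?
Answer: -14294/49538927 ≈ -0.00028854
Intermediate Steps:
t = 47/7 (t = 2/7 - ⅐*(-45) = 2/7 + 45/7 = 47/7 ≈ 6.7143)
F(I, c) = 8 (F(I, c) = 3 - 1*(-5) = 3 + 5 = 8)
C(Q) = -376/7 - 16*Q² (C(Q) = -8*((Q² + Q*Q) + 47/7) = -8*((Q² + Q²) + 47/7) = -8*(2*Q² + 47/7) = -8*(47/7 + 2*Q²) = -376/7 - 16*Q²)
T = -24260/7 (T = (-164 - 2224) + (-376/7 - 16*8²) = -2388 + (-376/7 - 16*64) = -2388 + (-376/7 - 1024) = -2388 - 7544/7 = -24260/7 ≈ -3465.7)
w = -1/2042 (w = 1/(-2042) = -1/2042 ≈ -0.00048972)
1/(T + w) = 1/(-24260/7 - 1/2042) = 1/(-49538927/14294) = -14294/49538927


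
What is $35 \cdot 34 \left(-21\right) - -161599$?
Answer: $136609$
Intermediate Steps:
$35 \cdot 34 \left(-21\right) - -161599 = 1190 \left(-21\right) + 161599 = -24990 + 161599 = 136609$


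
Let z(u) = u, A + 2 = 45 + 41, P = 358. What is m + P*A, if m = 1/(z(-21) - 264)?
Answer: 8570519/285 ≈ 30072.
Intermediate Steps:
A = 84 (A = -2 + (45 + 41) = -2 + 86 = 84)
m = -1/285 (m = 1/(-21 - 264) = 1/(-285) = -1/285 ≈ -0.0035088)
m + P*A = -1/285 + 358*84 = -1/285 + 30072 = 8570519/285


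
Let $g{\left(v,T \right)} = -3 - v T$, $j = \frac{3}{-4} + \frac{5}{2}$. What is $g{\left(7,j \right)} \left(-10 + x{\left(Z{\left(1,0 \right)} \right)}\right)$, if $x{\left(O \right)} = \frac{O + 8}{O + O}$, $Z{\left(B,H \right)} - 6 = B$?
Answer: $\frac{7625}{56} \approx 136.16$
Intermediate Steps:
$Z{\left(B,H \right)} = 6 + B$
$j = \frac{7}{4}$ ($j = 3 \left(- \frac{1}{4}\right) + 5 \cdot \frac{1}{2} = - \frac{3}{4} + \frac{5}{2} = \frac{7}{4} \approx 1.75$)
$x{\left(O \right)} = \frac{8 + O}{2 O}$
$g{\left(v,T \right)} = -3 - T v$
$g{\left(7,j \right)} \left(-10 + x{\left(Z{\left(1,0 \right)} \right)}\right) = \left(-3 - \frac{7}{4} \cdot 7\right) \left(-10 + \frac{8 + \left(6 + 1\right)}{2 \left(6 + 1\right)}\right) = \left(-3 - \frac{49}{4}\right) \left(-10 + \frac{8 + 7}{2 \cdot 7}\right) = - \frac{61 \left(-10 + \frac{1}{2} \cdot \frac{1}{7} \cdot 15\right)}{4} = - \frac{61 \left(-10 + \frac{15}{14}\right)}{4} = \left(- \frac{61}{4}\right) \left(- \frac{125}{14}\right) = \frac{7625}{56}$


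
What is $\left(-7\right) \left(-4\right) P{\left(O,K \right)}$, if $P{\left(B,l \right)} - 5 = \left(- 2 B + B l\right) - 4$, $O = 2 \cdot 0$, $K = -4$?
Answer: $28$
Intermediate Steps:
$O = 0$
$P{\left(B,l \right)} = 1 - 2 B + B l$ ($P{\left(B,l \right)} = 5 - \left(4 + 2 B - B l\right) = 1 - 2 B + B l$)
$\left(-7\right) \left(-4\right) P{\left(O,K \right)} = \left(-7\right) \left(-4\right) \left(1 - 0 + 0 \left(-4\right)\right) = 28 \left(1 + 0 + 0\right) = 28 \cdot 1 = 28$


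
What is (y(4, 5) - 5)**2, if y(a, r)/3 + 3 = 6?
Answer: 16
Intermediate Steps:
y(a, r) = 9 (y(a, r) = -9 + 3*6 = -9 + 18 = 9)
(y(4, 5) - 5)**2 = (9 - 5)**2 = 4**2 = 16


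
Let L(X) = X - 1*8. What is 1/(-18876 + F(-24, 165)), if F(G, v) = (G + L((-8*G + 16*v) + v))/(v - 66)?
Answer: -99/1865759 ≈ -5.3062e-5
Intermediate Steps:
L(X) = -8 + X (L(X) = X - 8 = -8 + X)
F(G, v) = (-8 - 7*G + 17*v)/(-66 + v) (F(G, v) = (G + (-8 + ((-8*G + 16*v) + v)))/(v - 66) = (G + (-8 + (-8*G + 17*v)))/(-66 + v) = (G + (-8 - 8*G + 17*v))/(-66 + v) = (-8 - 7*G + 17*v)/(-66 + v))
1/(-18876 + F(-24, 165)) = 1/(-18876 + (-8 - 7*(-24) + 17*165)/(-66 + 165)) = 1/(-18876 + (-8 + 168 + 2805)/99) = 1/(-18876 + (1/99)*2965) = 1/(-18876 + 2965/99) = 1/(-1865759/99) = -99/1865759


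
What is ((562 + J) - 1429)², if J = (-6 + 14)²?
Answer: 644809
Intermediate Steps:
J = 64 (J = 8² = 64)
((562 + J) - 1429)² = ((562 + 64) - 1429)² = (626 - 1429)² = (-803)² = 644809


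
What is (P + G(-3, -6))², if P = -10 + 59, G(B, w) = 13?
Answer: 3844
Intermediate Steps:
P = 49
(P + G(-3, -6))² = (49 + 13)² = 62² = 3844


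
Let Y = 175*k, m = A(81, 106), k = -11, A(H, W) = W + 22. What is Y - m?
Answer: -2053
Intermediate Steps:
A(H, W) = 22 + W
m = 128 (m = 22 + 106 = 128)
Y = -1925 (Y = 175*(-11) = -1925)
Y - m = -1925 - 1*128 = -1925 - 128 = -2053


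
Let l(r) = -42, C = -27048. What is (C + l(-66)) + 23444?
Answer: -3646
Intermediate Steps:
(C + l(-66)) + 23444 = (-27048 - 42) + 23444 = -27090 + 23444 = -3646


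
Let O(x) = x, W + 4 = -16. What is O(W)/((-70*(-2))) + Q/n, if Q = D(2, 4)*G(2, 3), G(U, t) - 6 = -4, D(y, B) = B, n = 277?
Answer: -221/1939 ≈ -0.11398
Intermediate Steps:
W = -20 (W = -4 - 16 = -20)
G(U, t) = 2 (G(U, t) = 6 - 4 = 2)
Q = 8 (Q = 4*2 = 8)
O(W)/((-70*(-2))) + Q/n = -20/((-70*(-2))) + 8/277 = -20/140 + 8*(1/277) = -20*1/140 + 8/277 = -⅐ + 8/277 = -221/1939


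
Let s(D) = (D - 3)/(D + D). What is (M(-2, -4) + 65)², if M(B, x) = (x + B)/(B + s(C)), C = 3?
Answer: 4624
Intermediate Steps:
s(D) = (-3 + D)/(2*D) (s(D) = (-3 + D)/((2*D)) = (-3 + D)*(1/(2*D)) = (-3 + D)/(2*D))
M(B, x) = (B + x)/B (M(B, x) = (x + B)/(B + (½)*(-3 + 3)/3) = (B + x)/(B + (½)*(⅓)*0) = (B + x)/(B + 0) = (B + x)/B)
(M(-2, -4) + 65)² = ((-2 - 4)/(-2) + 65)² = (-½*(-6) + 65)² = (3 + 65)² = 68² = 4624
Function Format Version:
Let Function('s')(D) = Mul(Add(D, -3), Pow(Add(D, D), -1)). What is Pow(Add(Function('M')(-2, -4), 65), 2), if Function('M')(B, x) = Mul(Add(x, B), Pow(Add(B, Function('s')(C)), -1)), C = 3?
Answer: 4624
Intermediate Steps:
Function('s')(D) = Mul(Rational(1, 2), Pow(D, -1), Add(-3, D)) (Function('s')(D) = Mul(Add(-3, D), Pow(Mul(2, D), -1)) = Mul(Add(-3, D), Mul(Rational(1, 2), Pow(D, -1))) = Mul(Rational(1, 2), Pow(D, -1), Add(-3, D)))
Function('M')(B, x) = Mul(Pow(B, -1), Add(B, x)) (Function('M')(B, x) = Mul(Add(x, B), Pow(Add(B, Mul(Rational(1, 2), Pow(3, -1), Add(-3, 3))), -1)) = Mul(Add(B, x), Pow(Add(B, Mul(Rational(1, 2), Rational(1, 3), 0)), -1)) = Mul(Add(B, x), Pow(Add(B, 0), -1)) = Mul(Add(B, x), Pow(B, -1)) = Mul(Pow(B, -1), Add(B, x)))
Pow(Add(Function('M')(-2, -4), 65), 2) = Pow(Add(Mul(Pow(-2, -1), Add(-2, -4)), 65), 2) = Pow(Add(Mul(Rational(-1, 2), -6), 65), 2) = Pow(Add(3, 65), 2) = Pow(68, 2) = 4624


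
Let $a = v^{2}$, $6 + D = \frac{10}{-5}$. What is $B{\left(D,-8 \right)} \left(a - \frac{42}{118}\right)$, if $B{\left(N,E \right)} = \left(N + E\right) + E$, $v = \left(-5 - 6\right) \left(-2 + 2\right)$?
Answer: $\frac{504}{59} \approx 8.5424$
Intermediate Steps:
$D = -8$ ($D = -6 + \frac{10}{-5} = -6 + 10 \left(- \frac{1}{5}\right) = -6 - 2 = -8$)
$v = 0$ ($v = \left(-11\right) 0 = 0$)
$a = 0$ ($a = 0^{2} = 0$)
$B{\left(N,E \right)} = N + 2 E$ ($B{\left(N,E \right)} = \left(E + N\right) + E = N + 2 E$)
$B{\left(D,-8 \right)} \left(a - \frac{42}{118}\right) = \left(-8 + 2 \left(-8\right)\right) \left(0 - \frac{42}{118}\right) = \left(-8 - 16\right) \left(0 - \frac{21}{59}\right) = - 24 \left(0 - \frac{21}{59}\right) = \left(-24\right) \left(- \frac{21}{59}\right) = \frac{504}{59}$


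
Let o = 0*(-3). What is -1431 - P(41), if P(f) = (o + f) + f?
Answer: -1513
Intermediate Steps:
o = 0
P(f) = 2*f (P(f) = (0 + f) + f = f + f = 2*f)
-1431 - P(41) = -1431 - 2*41 = -1431 - 1*82 = -1431 - 82 = -1513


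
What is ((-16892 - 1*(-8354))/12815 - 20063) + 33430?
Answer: 171289567/12815 ≈ 13366.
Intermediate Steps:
((-16892 - 1*(-8354))/12815 - 20063) + 33430 = ((-16892 + 8354)*(1/12815) - 20063) + 33430 = (-8538*1/12815 - 20063) + 33430 = (-8538/12815 - 20063) + 33430 = -257115883/12815 + 33430 = 171289567/12815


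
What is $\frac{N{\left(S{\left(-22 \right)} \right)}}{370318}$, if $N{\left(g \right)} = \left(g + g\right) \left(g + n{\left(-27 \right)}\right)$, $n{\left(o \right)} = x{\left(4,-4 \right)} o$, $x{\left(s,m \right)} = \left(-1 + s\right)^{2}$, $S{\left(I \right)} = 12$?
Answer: $- \frac{2772}{185159} \approx -0.014971$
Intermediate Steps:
$n{\left(o \right)} = 9 o$ ($n{\left(o \right)} = \left(-1 + 4\right)^{2} o = 3^{2} o = 9 o$)
$N{\left(g \right)} = 2 g \left(-243 + g\right)$ ($N{\left(g \right)} = \left(g + g\right) \left(g + 9 \left(-27\right)\right) = 2 g \left(g - 243\right) = 2 g \left(-243 + g\right)$)
$\frac{N{\left(S{\left(-22 \right)} \right)}}{370318} = \frac{2 \cdot 12 \left(-243 + 12\right)}{370318} = 2 \cdot 12 \left(-231\right) \frac{1}{370318} = \left(-5544\right) \frac{1}{370318} = - \frac{2772}{185159}$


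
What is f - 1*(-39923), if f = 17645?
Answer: 57568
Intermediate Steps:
f - 1*(-39923) = 17645 - 1*(-39923) = 17645 + 39923 = 57568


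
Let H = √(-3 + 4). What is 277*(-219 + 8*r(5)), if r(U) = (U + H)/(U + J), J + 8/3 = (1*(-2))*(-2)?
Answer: -1112709/19 ≈ -58564.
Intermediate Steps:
J = 4/3 (J = -8/3 + (1*(-2))*(-2) = -8/3 - 2*(-2) = -8/3 + 4 = 4/3 ≈ 1.3333)
H = 1 (H = √1 = 1)
r(U) = (1 + U)/(4/3 + U) (r(U) = (U + 1)/(U + 4/3) = (1 + U)/(4/3 + U))
277*(-219 + 8*r(5)) = 277*(-219 + 8*(3*(1 + 5)/(4 + 3*5))) = 277*(-219 + 8*(3*6/(4 + 15))) = 277*(-219 + 8*(3*6/19)) = 277*(-219 + 8*(3*(1/19)*6)) = 277*(-219 + 8*(18/19)) = 277*(-219 + 144/19) = 277*(-4017/19) = -1112709/19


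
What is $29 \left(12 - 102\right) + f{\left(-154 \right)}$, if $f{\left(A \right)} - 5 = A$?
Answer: $-2759$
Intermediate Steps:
$f{\left(A \right)} = 5 + A$
$29 \left(12 - 102\right) + f{\left(-154 \right)} = 29 \left(12 - 102\right) + \left(5 - 154\right) = 29 \left(12 - 102\right) - 149 = 29 \left(-90\right) - 149 = -2610 - 149 = -2759$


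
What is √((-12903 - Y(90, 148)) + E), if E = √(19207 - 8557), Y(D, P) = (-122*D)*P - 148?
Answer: √(1612285 + 5*√426) ≈ 1269.8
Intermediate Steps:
Y(D, P) = -148 - 122*D*P (Y(D, P) = -122*D*P - 148 = -148 - 122*D*P)
E = 5*√426 (E = √10650 = 5*√426 ≈ 103.20)
√((-12903 - Y(90, 148)) + E) = √((-12903 - (-148 - 122*90*148)) + 5*√426) = √((-12903 - (-148 - 1625040)) + 5*√426) = √((-12903 - 1*(-1625188)) + 5*√426) = √((-12903 + 1625188) + 5*√426) = √(1612285 + 5*√426)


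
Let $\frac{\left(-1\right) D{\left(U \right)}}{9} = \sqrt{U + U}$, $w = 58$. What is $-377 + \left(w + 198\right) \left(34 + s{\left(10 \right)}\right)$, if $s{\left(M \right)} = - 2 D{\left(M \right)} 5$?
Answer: $8327 + 46080 \sqrt{5} \approx 1.1137 \cdot 10^{5}$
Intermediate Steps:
$D{\left(U \right)} = - 9 \sqrt{2} \sqrt{U}$ ($D{\left(U \right)} = - 9 \sqrt{U + U} = - 9 \sqrt{2 U} = - 9 \sqrt{2} \sqrt{U}$)
$s{\left(M \right)} = 90 \sqrt{2} \sqrt{M}$ ($s{\left(M \right)} = - 2 \left(- 9 \sqrt{2} \sqrt{M}\right) 5 = 18 \sqrt{2} \sqrt{M} 5 = 90 \sqrt{2} \sqrt{M}$)
$-377 + \left(w + 198\right) \left(34 + s{\left(10 \right)}\right) = -377 + \left(58 + 198\right) \left(34 + 90 \sqrt{2} \sqrt{10}\right) = -377 + 256 \left(34 + 180 \sqrt{5}\right) = -377 + \left(8704 + 46080 \sqrt{5}\right) = 8327 + 46080 \sqrt{5}$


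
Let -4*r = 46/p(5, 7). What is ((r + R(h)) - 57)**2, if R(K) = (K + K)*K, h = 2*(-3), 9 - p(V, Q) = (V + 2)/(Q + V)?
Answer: 1896129/10201 ≈ 185.88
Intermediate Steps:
p(V, Q) = 9 - (2 + V)/(Q + V) (p(V, Q) = 9 - (V + 2)/(Q + V) = 9 - (2 + V)/(Q + V))
r = -138/101 (r = -23/(2*((-2 + 8*5 + 9*7)/(7 + 5))) = -23/(2*((-2 + 40 + 63)/12)) = -23/(2*((1/12)*101)) = -23/(2*101/12) = -23*12/(2*101) = -1/4*552/101 = -138/101 ≈ -1.3663)
h = -6
R(K) = 2*K**2 (R(K) = (2*K)*K = 2*K**2)
((r + R(h)) - 57)**2 = ((-138/101 + 2*(-6)**2) - 57)**2 = ((-138/101 + 2*36) - 57)**2 = ((-138/101 + 72) - 57)**2 = (7134/101 - 57)**2 = (1377/101)**2 = 1896129/10201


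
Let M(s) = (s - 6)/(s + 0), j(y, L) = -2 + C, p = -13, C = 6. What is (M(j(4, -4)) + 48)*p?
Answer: -1235/2 ≈ -617.50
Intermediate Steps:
j(y, L) = 4 (j(y, L) = -2 + 6 = 4)
M(s) = (-6 + s)/s
(M(j(4, -4)) + 48)*p = ((-6 + 4)/4 + 48)*(-13) = ((1/4)*(-2) + 48)*(-13) = (-1/2 + 48)*(-13) = (95/2)*(-13) = -1235/2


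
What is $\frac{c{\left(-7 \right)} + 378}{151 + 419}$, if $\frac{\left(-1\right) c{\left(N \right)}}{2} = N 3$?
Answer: $\frac{14}{19} \approx 0.73684$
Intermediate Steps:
$c{\left(N \right)} = - 6 N$ ($c{\left(N \right)} = - 2 N 3 = - 2 \cdot 3 N = - 6 N$)
$\frac{c{\left(-7 \right)} + 378}{151 + 419} = \frac{\left(-6\right) \left(-7\right) + 378}{151 + 419} = \frac{42 + 378}{570} = 420 \cdot \frac{1}{570} = \frac{14}{19}$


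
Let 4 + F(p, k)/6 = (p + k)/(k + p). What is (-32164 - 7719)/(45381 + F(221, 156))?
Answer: -39883/45363 ≈ -0.87920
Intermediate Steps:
F(p, k) = -18 (F(p, k) = -24 + 6*((p + k)/(k + p)) = -24 + 6*((k + p)/(k + p)) = -24 + 6*1 = -24 + 6 = -18)
(-32164 - 7719)/(45381 + F(221, 156)) = (-32164 - 7719)/(45381 - 18) = -39883/45363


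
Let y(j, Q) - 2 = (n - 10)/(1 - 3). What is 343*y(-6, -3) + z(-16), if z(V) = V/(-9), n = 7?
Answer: 21641/18 ≈ 1202.3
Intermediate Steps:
z(V) = -V/9 (z(V) = V*(-1/9) = -V/9)
y(j, Q) = 7/2 (y(j, Q) = 2 + (7 - 10)/(1 - 3) = 2 - 3/(-2) = 2 - 3*(-1/2) = 2 + 3/2 = 7/2)
343*y(-6, -3) + z(-16) = 343*(7/2) - 1/9*(-16) = 2401/2 + 16/9 = 21641/18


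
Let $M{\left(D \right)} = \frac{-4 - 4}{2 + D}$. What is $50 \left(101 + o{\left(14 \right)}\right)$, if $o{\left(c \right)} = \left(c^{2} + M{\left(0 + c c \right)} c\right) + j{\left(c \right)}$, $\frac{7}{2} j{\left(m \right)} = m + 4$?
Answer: $\frac{10449650}{693} \approx 15079.0$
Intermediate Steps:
$j{\left(m \right)} = \frac{8}{7} + \frac{2 m}{7}$ ($j{\left(m \right)} = \frac{2 \left(m + 4\right)}{7} = \frac{2 \left(4 + m\right)}{7} = \frac{8}{7} + \frac{2 m}{7}$)
$M{\left(D \right)} = - \frac{8}{2 + D}$
$o{\left(c \right)} = \frac{8}{7} + c^{2} + \frac{2 c}{7} - \frac{8 c}{2 + c^{2}}$ ($o{\left(c \right)} = \left(c^{2} + - \frac{8}{2 + \left(0 + c c\right)} c\right) + \left(\frac{8}{7} + \frac{2 c}{7}\right) = \left(c^{2} + - \frac{8}{2 + \left(0 + c^{2}\right)} c\right) + \left(\frac{8}{7} + \frac{2 c}{7}\right) = \left(c^{2} + - \frac{8}{2 + c^{2}} c\right) + \left(\frac{8}{7} + \frac{2 c}{7}\right) = \left(c^{2} - \frac{8 c}{2 + c^{2}}\right) + \left(\frac{8}{7} + \frac{2 c}{7}\right) = \frac{8}{7} + c^{2} + \frac{2 c}{7} - \frac{8 c}{2 + c^{2}}$)
$50 \left(101 + o{\left(14 \right)}\right) = 50 \left(101 + \frac{\left(-56\right) 14 + \left(2 + 14^{2}\right) \left(8 + 2 \cdot 14 + 7 \cdot 14^{2}\right)}{7 \left(2 + 14^{2}\right)}\right) = 50 \left(101 + \frac{-784 + \left(2 + 196\right) \left(8 + 28 + 7 \cdot 196\right)}{7 \left(2 + 196\right)}\right) = 50 \left(101 + \frac{-784 + 198 \left(8 + 28 + 1372\right)}{7 \cdot 198}\right) = 50 \left(101 + \frac{1}{7} \cdot \frac{1}{198} \left(-784 + 198 \cdot 1408\right)\right) = 50 \left(101 + \frac{1}{7} \cdot \frac{1}{198} \left(-784 + 278784\right)\right) = 50 \left(101 + \frac{1}{7} \cdot \frac{1}{198} \cdot 278000\right) = 50 \left(101 + \frac{139000}{693}\right) = 50 \cdot \frac{208993}{693} = \frac{10449650}{693}$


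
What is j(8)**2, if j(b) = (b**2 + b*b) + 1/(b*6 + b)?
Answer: 51394561/3136 ≈ 16389.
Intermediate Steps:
j(b) = 2*b**2 + 1/(7*b) (j(b) = (b**2 + b**2) + 1/(6*b + b) = 2*b**2 + 1/(7*b))
j(8)**2 = ((1/7)*(1 + 14*8**3)/8)**2 = ((1/7)*(1/8)*(1 + 14*512))**2 = ((1/7)*(1/8)*(1 + 7168))**2 = ((1/7)*(1/8)*7169)**2 = (7169/56)**2 = 51394561/3136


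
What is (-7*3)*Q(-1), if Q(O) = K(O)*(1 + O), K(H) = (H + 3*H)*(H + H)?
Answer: 0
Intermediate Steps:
K(H) = 8*H**2 (K(H) = (4*H)*(2*H) = 8*H**2)
Q(O) = 8*O**2*(1 + O) (Q(O) = (8*O**2)*(1 + O) = 8*O**2*(1 + O))
(-7*3)*Q(-1) = (-7*3)*(8*(-1)**2*(1 - 1)) = -168*0 = -21*0 = 0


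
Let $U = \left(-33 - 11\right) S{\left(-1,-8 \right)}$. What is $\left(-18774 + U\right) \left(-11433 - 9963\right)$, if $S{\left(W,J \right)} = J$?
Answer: $394157112$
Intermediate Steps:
$U = 352$ ($U = \left(-33 - 11\right) \left(-8\right) = \left(-44\right) \left(-8\right) = 352$)
$\left(-18774 + U\right) \left(-11433 - 9963\right) = \left(-18774 + 352\right) \left(-11433 - 9963\right) = \left(-18422\right) \left(-21396\right) = 394157112$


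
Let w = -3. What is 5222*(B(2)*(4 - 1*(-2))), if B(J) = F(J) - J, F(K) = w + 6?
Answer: 31332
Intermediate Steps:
F(K) = 3 (F(K) = -3 + 6 = 3)
B(J) = 3 - J
5222*(B(2)*(4 - 1*(-2))) = 5222*((3 - 1*2)*(4 - 1*(-2))) = 5222*((3 - 2)*(4 + 2)) = 5222*(1*6) = 5222*6 = 31332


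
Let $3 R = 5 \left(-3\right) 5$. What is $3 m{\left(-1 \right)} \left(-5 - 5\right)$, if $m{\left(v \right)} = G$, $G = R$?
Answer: $750$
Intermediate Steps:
$R = -25$ ($R = \frac{5 \left(-3\right) 5}{3} = \frac{\left(-15\right) 5}{3} = \frac{1}{3} \left(-75\right) = -25$)
$G = -25$
$m{\left(v \right)} = -25$
$3 m{\left(-1 \right)} \left(-5 - 5\right) = 3 \left(-25\right) \left(-5 - 5\right) = - 75 \left(-5 - 5\right) = \left(-75\right) \left(-10\right) = 750$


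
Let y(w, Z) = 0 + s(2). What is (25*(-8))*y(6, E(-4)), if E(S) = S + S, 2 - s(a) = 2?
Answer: 0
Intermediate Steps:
s(a) = 0 (s(a) = 2 - 1*2 = 2 - 2 = 0)
E(S) = 2*S
y(w, Z) = 0 (y(w, Z) = 0 + 0 = 0)
(25*(-8))*y(6, E(-4)) = (25*(-8))*0 = -200*0 = 0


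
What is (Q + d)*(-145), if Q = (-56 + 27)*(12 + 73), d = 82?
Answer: 345535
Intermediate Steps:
Q = -2465 (Q = -29*85 = -2465)
(Q + d)*(-145) = (-2465 + 82)*(-145) = -2383*(-145) = 345535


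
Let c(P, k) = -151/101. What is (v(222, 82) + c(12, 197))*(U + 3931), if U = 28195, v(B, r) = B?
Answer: 715478146/101 ≈ 7.0839e+6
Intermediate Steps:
c(P, k) = -151/101 (c(P, k) = -151*1/101 = -151/101)
(v(222, 82) + c(12, 197))*(U + 3931) = (222 - 151/101)*(28195 + 3931) = (22271/101)*32126 = 715478146/101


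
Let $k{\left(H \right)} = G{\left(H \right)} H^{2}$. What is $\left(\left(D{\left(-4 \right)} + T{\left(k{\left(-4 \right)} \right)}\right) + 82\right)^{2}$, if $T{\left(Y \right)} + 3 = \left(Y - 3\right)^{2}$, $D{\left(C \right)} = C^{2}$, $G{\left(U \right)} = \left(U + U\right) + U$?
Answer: $1453134400$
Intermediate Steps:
$G{\left(U \right)} = 3 U$ ($G{\left(U \right)} = 2 U + U = 3 U$)
$k{\left(H \right)} = 3 H^{3}$ ($k{\left(H \right)} = 3 H H^{2} = 3 H^{3}$)
$T{\left(Y \right)} = -3 + \left(-3 + Y\right)^{2}$ ($T{\left(Y \right)} = -3 + \left(Y - 3\right)^{2} = -3 + \left(-3 + Y\right)^{2}$)
$\left(\left(D{\left(-4 \right)} + T{\left(k{\left(-4 \right)} \right)}\right) + 82\right)^{2} = \left(\left(\left(-4\right)^{2} - \left(3 - \left(-3 + 3 \left(-4\right)^{3}\right)^{2}\right)\right) + 82\right)^{2} = \left(\left(16 - \left(3 - \left(-3 + 3 \left(-64\right)\right)^{2}\right)\right) + 82\right)^{2} = \left(\left(16 - \left(3 - \left(-3 - 192\right)^{2}\right)\right) + 82\right)^{2} = \left(\left(16 - \left(3 - \left(-195\right)^{2}\right)\right) + 82\right)^{2} = \left(\left(16 + \left(-3 + 38025\right)\right) + 82\right)^{2} = \left(\left(16 + 38022\right) + 82\right)^{2} = \left(38038 + 82\right)^{2} = 38120^{2} = 1453134400$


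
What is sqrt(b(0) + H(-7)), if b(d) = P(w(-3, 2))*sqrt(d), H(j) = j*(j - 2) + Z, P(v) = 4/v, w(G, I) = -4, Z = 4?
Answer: sqrt(67) ≈ 8.1853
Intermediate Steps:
H(j) = 4 + j*(-2 + j) (H(j) = j*(j - 2) + 4 = j*(-2 + j) + 4 = 4 + j*(-2 + j))
b(d) = -sqrt(d) (b(d) = (4/(-4))*sqrt(d) = (4*(-1/4))*sqrt(d) = -sqrt(d))
sqrt(b(0) + H(-7)) = sqrt(-sqrt(0) + (4 + (-7)**2 - 2*(-7))) = sqrt(-1*0 + (4 + 49 + 14)) = sqrt(0 + 67) = sqrt(67)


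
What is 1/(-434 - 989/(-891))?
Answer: -891/385705 ≈ -0.0023101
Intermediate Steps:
1/(-434 - 989/(-891)) = 1/(-434 - 989*(-1/891)) = 1/(-434 + 989/891) = 1/(-385705/891) = -891/385705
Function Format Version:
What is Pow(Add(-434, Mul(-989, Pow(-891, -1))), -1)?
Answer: Rational(-891, 385705) ≈ -0.0023101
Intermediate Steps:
Pow(Add(-434, Mul(-989, Pow(-891, -1))), -1) = Pow(Add(-434, Mul(-989, Rational(-1, 891))), -1) = Pow(Add(-434, Rational(989, 891)), -1) = Pow(Rational(-385705, 891), -1) = Rational(-891, 385705)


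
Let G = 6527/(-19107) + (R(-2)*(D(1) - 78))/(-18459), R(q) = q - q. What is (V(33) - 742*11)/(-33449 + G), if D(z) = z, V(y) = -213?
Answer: 32004225/127823314 ≈ 0.25038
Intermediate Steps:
R(q) = 0
G = -6527/19107 (G = 6527/(-19107) + (0*(1 - 78))/(-18459) = 6527*(-1/19107) + (0*(-77))*(-1/18459) = -6527/19107 + 0*(-1/18459) = -6527/19107 + 0 = -6527/19107 ≈ -0.34160)
(V(33) - 742*11)/(-33449 + G) = (-213 - 742*11)/(-33449 - 6527/19107) = (-213 - 8162)/(-639116570/19107) = -8375*(-19107/639116570) = 32004225/127823314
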